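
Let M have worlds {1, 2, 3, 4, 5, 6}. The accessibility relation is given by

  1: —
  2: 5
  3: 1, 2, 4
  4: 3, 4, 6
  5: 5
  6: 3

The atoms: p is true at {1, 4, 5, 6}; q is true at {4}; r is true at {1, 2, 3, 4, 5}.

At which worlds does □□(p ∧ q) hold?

{1}

1: no successors, so □□(p ∧ q) holds vacuously. ✓
2: successors {5}; □(p ∧ q) there: 5:F. ✗
3: successors {1, 2, 4}; □(p ∧ q) there: 1:T, 2:F, 4:F. ✗
4: successors {3, 4, 6}; □(p ∧ q) there: 3:F, 4:F, 6:F. ✗
5: successors {5}; □(p ∧ q) there: 5:F. ✗
6: successors {3}; □(p ∧ q) there: 3:F. ✗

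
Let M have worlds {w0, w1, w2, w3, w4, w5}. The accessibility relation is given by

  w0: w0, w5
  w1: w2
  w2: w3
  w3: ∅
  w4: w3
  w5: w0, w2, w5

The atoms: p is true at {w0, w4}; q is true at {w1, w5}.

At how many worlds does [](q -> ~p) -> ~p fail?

2

w0: [](q -> ~p) is T, ~p is F. ✗
w1: [](q -> ~p) is T, ~p is T. ✓
w2: [](q -> ~p) is T, ~p is T. ✓
w3: [](q -> ~p) is T, ~p is T. ✓
w4: [](q -> ~p) is T, ~p is F. ✗
w5: [](q -> ~p) is T, ~p is T. ✓
Satisfying worlds: {w1, w2, w3, w5}.
So [](q -> ~p) -> ~p fails at the other 2 worlds.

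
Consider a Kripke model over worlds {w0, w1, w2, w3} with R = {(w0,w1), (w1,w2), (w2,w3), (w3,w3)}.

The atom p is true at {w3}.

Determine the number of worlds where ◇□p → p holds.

2

w0: ◇□p is F, p is F. ✓
w1: ◇□p is T, p is F. ✗
w2: ◇□p is T, p is F. ✗
w3: ◇□p is T, p is T. ✓
Satisfying worlds: {w0, w3}.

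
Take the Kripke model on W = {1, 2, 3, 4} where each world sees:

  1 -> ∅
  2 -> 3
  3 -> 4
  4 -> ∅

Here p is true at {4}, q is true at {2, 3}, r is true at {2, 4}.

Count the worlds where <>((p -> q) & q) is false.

1: no successors, so <>((p -> q) & q) fails. ✗
2: successors {3}; (p -> q) & q there: 3:T. ✓
3: successors {4}; (p -> q) & q there: 4:F. ✗
4: no successors, so <>((p -> q) & q) fails. ✗
Satisfying worlds: {2}.
So <>((p -> q) & q) fails at the other 3 worlds.

3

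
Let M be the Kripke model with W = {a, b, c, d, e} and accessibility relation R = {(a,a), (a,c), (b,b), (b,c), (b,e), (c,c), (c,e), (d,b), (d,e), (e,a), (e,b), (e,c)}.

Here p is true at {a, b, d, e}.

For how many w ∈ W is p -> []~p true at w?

1

a: p is T, []~p is F. ✗
b: p is T, []~p is F. ✗
c: p is F, []~p is F. ✓
d: p is T, []~p is F. ✗
e: p is T, []~p is F. ✗
Satisfying worlds: {c}.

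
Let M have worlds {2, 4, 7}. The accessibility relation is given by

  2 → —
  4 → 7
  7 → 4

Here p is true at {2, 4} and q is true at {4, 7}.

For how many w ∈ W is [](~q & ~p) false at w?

2: no successors, so [](~q & ~p) holds vacuously. ✓
4: successors {7}; ~q & ~p there: 7:F. ✗
7: successors {4}; ~q & ~p there: 4:F. ✗
Satisfying worlds: {2}.
So [](~q & ~p) fails at the other 2 worlds.

2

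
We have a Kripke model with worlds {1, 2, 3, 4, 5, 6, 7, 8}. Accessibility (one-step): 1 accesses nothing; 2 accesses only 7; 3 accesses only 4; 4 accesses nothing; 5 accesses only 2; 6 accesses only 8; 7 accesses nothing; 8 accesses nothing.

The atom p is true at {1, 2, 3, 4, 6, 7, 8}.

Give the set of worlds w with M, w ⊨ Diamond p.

{2, 3, 5, 6}

1: no successors, so Diamond p fails. ✗
2: successors {7}; p there: 7:T. ✓
3: successors {4}; p there: 4:T. ✓
4: no successors, so Diamond p fails. ✗
5: successors {2}; p there: 2:T. ✓
6: successors {8}; p there: 8:T. ✓
7: no successors, so Diamond p fails. ✗
8: no successors, so Diamond p fails. ✗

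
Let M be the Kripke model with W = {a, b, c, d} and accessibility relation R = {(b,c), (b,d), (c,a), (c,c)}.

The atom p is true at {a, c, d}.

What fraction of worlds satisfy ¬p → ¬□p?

3/4

a: ¬p is F, ¬□p is F. ✓
b: ¬p is T, ¬□p is F. ✗
c: ¬p is F, ¬□p is F. ✓
d: ¬p is F, ¬□p is F. ✓
That's 3 of 4 worlds, so 3/4.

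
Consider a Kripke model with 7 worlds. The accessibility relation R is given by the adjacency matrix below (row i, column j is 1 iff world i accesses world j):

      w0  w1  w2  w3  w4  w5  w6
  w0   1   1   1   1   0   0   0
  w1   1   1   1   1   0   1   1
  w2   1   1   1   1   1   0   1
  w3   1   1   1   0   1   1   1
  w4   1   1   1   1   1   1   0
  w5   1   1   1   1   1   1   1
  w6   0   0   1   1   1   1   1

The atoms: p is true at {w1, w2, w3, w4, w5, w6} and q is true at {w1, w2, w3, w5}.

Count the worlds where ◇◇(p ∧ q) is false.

w0: successors {w0, w1, w2, w3}; ◇(p ∧ q) there: w0:T, w1:T, w2:T, w3:T. ✓
w1: successors {w0, w1, w2, w3, w5, w6}; ◇(p ∧ q) there: w0:T, w1:T, w2:T, w3:T, w5:T, w6:T. ✓
w2: successors {w0, w1, w2, w3, w4, w6}; ◇(p ∧ q) there: w0:T, w1:T, w2:T, w3:T, w4:T, w6:T. ✓
w3: successors {w0, w1, w2, w4, w5, w6}; ◇(p ∧ q) there: w0:T, w1:T, w2:T, w4:T, w5:T, w6:T. ✓
w4: successors {w0, w1, w2, w3, w4, w5}; ◇(p ∧ q) there: w0:T, w1:T, w2:T, w3:T, w4:T, w5:T. ✓
w5: successors {w0, w1, w2, w3, w4, w5, w6}; ◇(p ∧ q) there: w0:T, w1:T, w2:T, w3:T, w4:T, w5:T, w6:T. ✓
w6: successors {w2, w3, w4, w5, w6}; ◇(p ∧ q) there: w2:T, w3:T, w4:T, w5:T, w6:T. ✓
Satisfying worlds: {w0, w1, w2, w3, w4, w5, w6}.
So ◇◇(p ∧ q) fails at the other 0 worlds.

0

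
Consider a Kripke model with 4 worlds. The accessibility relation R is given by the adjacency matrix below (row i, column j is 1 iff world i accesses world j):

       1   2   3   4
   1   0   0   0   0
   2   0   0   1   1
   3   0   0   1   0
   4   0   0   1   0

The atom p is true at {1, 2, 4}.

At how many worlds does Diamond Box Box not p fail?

1

1: no successors, so Diamond Box Box not p fails. ✗
2: successors {3, 4}; Box Box not p there: 3:T, 4:T. ✓
3: successors {3}; Box Box not p there: 3:T. ✓
4: successors {3}; Box Box not p there: 3:T. ✓
Satisfying worlds: {2, 3, 4}.
So Diamond Box Box not p fails at the other 1 world.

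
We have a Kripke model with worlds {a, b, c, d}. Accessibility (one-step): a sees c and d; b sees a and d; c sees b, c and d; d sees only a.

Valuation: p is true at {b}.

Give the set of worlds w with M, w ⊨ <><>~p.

a: successors {c, d}; <>~p there: c:T, d:T. ✓
b: successors {a, d}; <>~p there: a:T, d:T. ✓
c: successors {b, c, d}; <>~p there: b:T, c:T, d:T. ✓
d: successors {a}; <>~p there: a:T. ✓

{a, b, c, d}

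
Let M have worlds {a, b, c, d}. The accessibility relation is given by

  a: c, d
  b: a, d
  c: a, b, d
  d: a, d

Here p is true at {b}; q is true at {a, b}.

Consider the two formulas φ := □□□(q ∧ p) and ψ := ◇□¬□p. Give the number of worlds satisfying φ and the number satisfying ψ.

0 and 4

For □□□(q ∧ p):
a: successors {c, d}; □□(q ∧ p) there: c:F, d:F. ✗
b: successors {a, d}; □□(q ∧ p) there: a:F, d:F. ✗
c: successors {a, b, d}; □□(q ∧ p) there: a:F, b:F, d:F. ✗
d: successors {a, d}; □□(q ∧ p) there: a:F, d:F. ✗
— 0 worlds.
For ◇□¬□p:
a: successors {c, d}; □¬□p there: c:T, d:T. ✓
b: successors {a, d}; □¬□p there: a:T, d:T. ✓
c: successors {a, b, d}; □¬□p there: a:T, b:T, d:T. ✓
d: successors {a, d}; □¬□p there: a:T, d:T. ✓
— 4 worlds.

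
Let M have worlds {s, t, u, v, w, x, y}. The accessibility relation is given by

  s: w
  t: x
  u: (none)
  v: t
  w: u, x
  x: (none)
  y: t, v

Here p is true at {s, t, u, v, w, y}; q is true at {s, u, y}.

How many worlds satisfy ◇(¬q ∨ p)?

s: successors {w}; ¬q ∨ p there: w:T. ✓
t: successors {x}; ¬q ∨ p there: x:T. ✓
u: no successors, so ◇(¬q ∨ p) fails. ✗
v: successors {t}; ¬q ∨ p there: t:T. ✓
w: successors {u, x}; ¬q ∨ p there: u:T, x:T. ✓
x: no successors, so ◇(¬q ∨ p) fails. ✗
y: successors {t, v}; ¬q ∨ p there: t:T, v:T. ✓
Satisfying worlds: {s, t, v, w, y}.

5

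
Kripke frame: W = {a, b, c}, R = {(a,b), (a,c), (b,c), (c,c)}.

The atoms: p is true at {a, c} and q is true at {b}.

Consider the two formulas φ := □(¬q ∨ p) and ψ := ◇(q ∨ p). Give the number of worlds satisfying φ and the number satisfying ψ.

2 and 3

For □(¬q ∨ p):
a: successors {b, c}; ¬q ∨ p there: b:F, c:T. ✗
b: successors {c}; ¬q ∨ p there: c:T. ✓
c: successors {c}; ¬q ∨ p there: c:T. ✓
— 2 worlds.
For ◇(q ∨ p):
a: successors {b, c}; q ∨ p there: b:T, c:T. ✓
b: successors {c}; q ∨ p there: c:T. ✓
c: successors {c}; q ∨ p there: c:T. ✓
— 3 worlds.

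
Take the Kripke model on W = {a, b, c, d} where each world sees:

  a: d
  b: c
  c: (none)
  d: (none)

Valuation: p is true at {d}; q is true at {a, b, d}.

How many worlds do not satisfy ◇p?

3

a: successors {d}; p there: d:T. ✓
b: successors {c}; p there: c:F. ✗
c: no successors, so ◇p fails. ✗
d: no successors, so ◇p fails. ✗
Satisfying worlds: {a}.
So ◇p fails at the other 3 worlds.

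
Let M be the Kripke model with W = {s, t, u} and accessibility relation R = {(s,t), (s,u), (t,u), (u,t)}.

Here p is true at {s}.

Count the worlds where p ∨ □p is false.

2

s: p is T, □p is F. ✓
t: p is F, □p is F. ✗
u: p is F, □p is F. ✗
Satisfying worlds: {s}.
So p ∨ □p fails at the other 2 worlds.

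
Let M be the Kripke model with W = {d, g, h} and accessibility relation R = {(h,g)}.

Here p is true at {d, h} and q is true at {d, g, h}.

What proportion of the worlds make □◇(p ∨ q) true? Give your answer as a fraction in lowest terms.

2/3

d: no successors, so □◇(p ∨ q) holds vacuously. ✓
g: no successors, so □◇(p ∨ q) holds vacuously. ✓
h: successors {g}; ◇(p ∨ q) there: g:F. ✗
That's 2 of 3 worlds, so 2/3.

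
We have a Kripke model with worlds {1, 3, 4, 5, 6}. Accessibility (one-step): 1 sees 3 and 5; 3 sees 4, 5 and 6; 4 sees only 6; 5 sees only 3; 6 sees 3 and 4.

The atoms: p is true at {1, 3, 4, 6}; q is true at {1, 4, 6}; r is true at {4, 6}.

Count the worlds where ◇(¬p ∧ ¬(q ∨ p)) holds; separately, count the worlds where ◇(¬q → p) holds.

2 and 5

For ◇(¬p ∧ ¬(q ∨ p)):
1: successors {3, 5}; ¬p ∧ ¬(q ∨ p) there: 3:F, 5:T. ✓
3: successors {4, 5, 6}; ¬p ∧ ¬(q ∨ p) there: 4:F, 5:T, 6:F. ✓
4: successors {6}; ¬p ∧ ¬(q ∨ p) there: 6:F. ✗
5: successors {3}; ¬p ∧ ¬(q ∨ p) there: 3:F. ✗
6: successors {3, 4}; ¬p ∧ ¬(q ∨ p) there: 3:F, 4:F. ✗
— 2 worlds.
For ◇(¬q → p):
1: successors {3, 5}; ¬q → p there: 3:T, 5:F. ✓
3: successors {4, 5, 6}; ¬q → p there: 4:T, 5:F, 6:T. ✓
4: successors {6}; ¬q → p there: 6:T. ✓
5: successors {3}; ¬q → p there: 3:T. ✓
6: successors {3, 4}; ¬q → p there: 3:T, 4:T. ✓
— 5 worlds.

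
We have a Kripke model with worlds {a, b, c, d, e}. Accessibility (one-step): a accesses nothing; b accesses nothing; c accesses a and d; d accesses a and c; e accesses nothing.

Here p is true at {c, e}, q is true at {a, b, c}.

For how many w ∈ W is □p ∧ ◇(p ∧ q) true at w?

a: □p is T, ◇(p ∧ q) is F. ✗
b: □p is T, ◇(p ∧ q) is F. ✗
c: □p is F, ◇(p ∧ q) is F. ✗
d: □p is F, ◇(p ∧ q) is T. ✗
e: □p is T, ◇(p ∧ q) is F. ✗
Satisfying worlds: ∅.

0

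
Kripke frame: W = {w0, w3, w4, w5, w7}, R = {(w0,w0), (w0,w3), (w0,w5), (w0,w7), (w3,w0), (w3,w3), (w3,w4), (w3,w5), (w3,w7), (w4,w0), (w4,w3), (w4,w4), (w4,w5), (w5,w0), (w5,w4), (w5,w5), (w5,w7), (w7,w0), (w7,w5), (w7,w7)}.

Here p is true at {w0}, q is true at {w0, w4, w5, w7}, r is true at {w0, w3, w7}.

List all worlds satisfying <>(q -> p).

w0: successors {w0, w3, w5, w7}; q -> p there: w0:T, w3:T, w5:F, w7:F. ✓
w3: successors {w0, w3, w4, w5, w7}; q -> p there: w0:T, w3:T, w4:F, w5:F, w7:F. ✓
w4: successors {w0, w3, w4, w5}; q -> p there: w0:T, w3:T, w4:F, w5:F. ✓
w5: successors {w0, w4, w5, w7}; q -> p there: w0:T, w4:F, w5:F, w7:F. ✓
w7: successors {w0, w5, w7}; q -> p there: w0:T, w5:F, w7:F. ✓

{w0, w3, w4, w5, w7}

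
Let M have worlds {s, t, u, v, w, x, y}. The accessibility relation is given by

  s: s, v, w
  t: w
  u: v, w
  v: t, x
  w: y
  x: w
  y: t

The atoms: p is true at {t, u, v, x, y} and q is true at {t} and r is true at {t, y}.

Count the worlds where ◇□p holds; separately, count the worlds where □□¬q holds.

For ◇□p:
s: successors {s, v, w}; □p there: s:F, v:T, w:T. ✓
t: successors {w}; □p there: w:T. ✓
u: successors {v, w}; □p there: v:T, w:T. ✓
v: successors {t, x}; □p there: t:F, x:F. ✗
w: successors {y}; □p there: y:T. ✓
x: successors {w}; □p there: w:T. ✓
y: successors {t}; □p there: t:F. ✗
— 5 worlds.
For □□¬q:
s: successors {s, v, w}; □¬q there: s:T, v:F, w:T. ✗
t: successors {w}; □¬q there: w:T. ✓
u: successors {v, w}; □¬q there: v:F, w:T. ✗
v: successors {t, x}; □¬q there: t:T, x:T. ✓
w: successors {y}; □¬q there: y:F. ✗
x: successors {w}; □¬q there: w:T. ✓
y: successors {t}; □¬q there: t:T. ✓
— 4 worlds.

5 and 4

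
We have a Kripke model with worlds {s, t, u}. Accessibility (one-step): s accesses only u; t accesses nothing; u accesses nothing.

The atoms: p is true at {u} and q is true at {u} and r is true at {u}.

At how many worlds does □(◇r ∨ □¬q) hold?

s: successors {u}; ◇r ∨ □¬q there: u:T. ✓
t: no successors, so □(◇r ∨ □¬q) holds vacuously. ✓
u: no successors, so □(◇r ∨ □¬q) holds vacuously. ✓
Satisfying worlds: {s, t, u}.

3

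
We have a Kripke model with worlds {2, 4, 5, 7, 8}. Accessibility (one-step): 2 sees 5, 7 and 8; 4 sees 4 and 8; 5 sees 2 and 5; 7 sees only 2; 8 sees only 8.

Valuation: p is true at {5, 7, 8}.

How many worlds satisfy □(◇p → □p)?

2: successors {5, 7, 8}; ◇p → □p there: 5:F, 7:T, 8:T. ✗
4: successors {4, 8}; ◇p → □p there: 4:F, 8:T. ✗
5: successors {2, 5}; ◇p → □p there: 2:T, 5:F. ✗
7: successors {2}; ◇p → □p there: 2:T. ✓
8: successors {8}; ◇p → □p there: 8:T. ✓
Satisfying worlds: {7, 8}.

2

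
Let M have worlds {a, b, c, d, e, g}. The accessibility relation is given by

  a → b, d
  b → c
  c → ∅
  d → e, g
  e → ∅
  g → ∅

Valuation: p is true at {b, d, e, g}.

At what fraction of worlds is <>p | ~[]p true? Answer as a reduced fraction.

a: <>p is T, ~[]p is F. ✓
b: <>p is F, ~[]p is T. ✓
c: <>p is F, ~[]p is F. ✗
d: <>p is T, ~[]p is F. ✓
e: <>p is F, ~[]p is F. ✗
g: <>p is F, ~[]p is F. ✗
That's 3 of 6 worlds, so 3/6 = 1/2.

1/2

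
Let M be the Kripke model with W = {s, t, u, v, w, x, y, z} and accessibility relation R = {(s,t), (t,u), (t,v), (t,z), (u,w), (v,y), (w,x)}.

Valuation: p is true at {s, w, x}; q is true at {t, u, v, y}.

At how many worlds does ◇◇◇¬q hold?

s: successors {t}; ◇◇¬q there: t:T. ✓
t: successors {u, v, z}; ◇◇¬q there: u:T, v:F, z:F. ✓
u: successors {w}; ◇◇¬q there: w:F. ✗
v: successors {y}; ◇◇¬q there: y:F. ✗
w: successors {x}; ◇◇¬q there: x:F. ✗
x: no successors, so ◇◇◇¬q fails. ✗
y: no successors, so ◇◇◇¬q fails. ✗
z: no successors, so ◇◇◇¬q fails. ✗
Satisfying worlds: {s, t}.

2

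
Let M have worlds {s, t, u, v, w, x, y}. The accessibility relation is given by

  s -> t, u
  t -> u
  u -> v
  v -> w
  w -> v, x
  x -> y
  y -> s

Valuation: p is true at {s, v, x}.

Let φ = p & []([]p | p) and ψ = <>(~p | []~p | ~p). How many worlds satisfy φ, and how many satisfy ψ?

2 and 7

For p & []([]p | p):
s: p is T, []([]p | p) is F. ✗
t: p is F, []([]p | p) is T. ✗
u: p is F, []([]p | p) is T. ✗
v: p is T, []([]p | p) is T. ✓
w: p is F, []([]p | p) is T. ✗
x: p is T, []([]p | p) is T. ✓
y: p is F, []([]p | p) is T. ✗
— 2 worlds.
For <>(~p | []~p | ~p):
s: successors {t, u}; ~p | []~p | ~p there: t:T, u:T. ✓
t: successors {u}; ~p | []~p | ~p there: u:T. ✓
u: successors {v}; ~p | []~p | ~p there: v:T. ✓
v: successors {w}; ~p | []~p | ~p there: w:T. ✓
w: successors {v, x}; ~p | []~p | ~p there: v:T, x:T. ✓
x: successors {y}; ~p | []~p | ~p there: y:T. ✓
y: successors {s}; ~p | []~p | ~p there: s:T. ✓
— 7 worlds.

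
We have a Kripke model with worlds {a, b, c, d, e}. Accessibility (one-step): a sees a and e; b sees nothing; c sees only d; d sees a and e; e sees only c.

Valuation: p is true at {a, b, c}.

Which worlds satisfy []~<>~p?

{b}

a: successors {a, e}; ~<>~p there: a:F, e:T. ✗
b: no successors, so []~<>~p holds vacuously. ✓
c: successors {d}; ~<>~p there: d:F. ✗
d: successors {a, e}; ~<>~p there: a:F, e:T. ✗
e: successors {c}; ~<>~p there: c:F. ✗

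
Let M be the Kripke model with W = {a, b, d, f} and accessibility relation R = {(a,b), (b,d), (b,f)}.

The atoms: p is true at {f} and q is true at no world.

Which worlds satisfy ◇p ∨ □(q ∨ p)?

a: ◇p is F, □(q ∨ p) is F. ✗
b: ◇p is T, □(q ∨ p) is F. ✓
d: ◇p is F, □(q ∨ p) is T. ✓
f: ◇p is F, □(q ∨ p) is T. ✓

{b, d, f}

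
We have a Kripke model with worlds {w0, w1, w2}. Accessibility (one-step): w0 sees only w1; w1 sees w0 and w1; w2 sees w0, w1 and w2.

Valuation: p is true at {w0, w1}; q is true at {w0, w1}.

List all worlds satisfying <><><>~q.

{w2}

w0: successors {w1}; <><>~q there: w1:F. ✗
w1: successors {w0, w1}; <><>~q there: w0:F, w1:F. ✗
w2: successors {w0, w1, w2}; <><>~q there: w0:F, w1:F, w2:T. ✓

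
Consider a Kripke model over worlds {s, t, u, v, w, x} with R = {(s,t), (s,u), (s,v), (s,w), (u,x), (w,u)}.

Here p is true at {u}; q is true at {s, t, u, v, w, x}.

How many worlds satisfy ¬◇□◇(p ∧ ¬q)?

4

s: ◇□◇(p ∧ ¬q) is T. ✗
t: ◇□◇(p ∧ ¬q) is F. ✓
u: ◇□◇(p ∧ ¬q) is T. ✗
v: ◇□◇(p ∧ ¬q) is F. ✓
w: ◇□◇(p ∧ ¬q) is F. ✓
x: ◇□◇(p ∧ ¬q) is F. ✓
Satisfying worlds: {t, v, w, x}.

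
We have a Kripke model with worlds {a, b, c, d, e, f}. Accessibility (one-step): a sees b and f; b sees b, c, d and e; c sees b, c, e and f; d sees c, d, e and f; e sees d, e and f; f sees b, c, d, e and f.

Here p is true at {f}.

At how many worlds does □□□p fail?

a: successors {b, f}; □□p there: b:F, f:F. ✗
b: successors {b, c, d, e}; □□p there: b:F, c:F, d:F, e:F. ✗
c: successors {b, c, e, f}; □□p there: b:F, c:F, e:F, f:F. ✗
d: successors {c, d, e, f}; □□p there: c:F, d:F, e:F, f:F. ✗
e: successors {d, e, f}; □□p there: d:F, e:F, f:F. ✗
f: successors {b, c, d, e, f}; □□p there: b:F, c:F, d:F, e:F, f:F. ✗
Satisfying worlds: ∅.
So □□□p fails at the other 6 worlds.

6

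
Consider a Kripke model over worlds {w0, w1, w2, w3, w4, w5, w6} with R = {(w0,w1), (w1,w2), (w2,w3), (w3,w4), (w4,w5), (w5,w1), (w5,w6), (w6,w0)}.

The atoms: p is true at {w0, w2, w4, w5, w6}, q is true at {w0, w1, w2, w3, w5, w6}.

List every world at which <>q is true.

w0: successors {w1}; q there: w1:T. ✓
w1: successors {w2}; q there: w2:T. ✓
w2: successors {w3}; q there: w3:T. ✓
w3: successors {w4}; q there: w4:F. ✗
w4: successors {w5}; q there: w5:T. ✓
w5: successors {w1, w6}; q there: w1:T, w6:T. ✓
w6: successors {w0}; q there: w0:T. ✓

{w0, w1, w2, w4, w5, w6}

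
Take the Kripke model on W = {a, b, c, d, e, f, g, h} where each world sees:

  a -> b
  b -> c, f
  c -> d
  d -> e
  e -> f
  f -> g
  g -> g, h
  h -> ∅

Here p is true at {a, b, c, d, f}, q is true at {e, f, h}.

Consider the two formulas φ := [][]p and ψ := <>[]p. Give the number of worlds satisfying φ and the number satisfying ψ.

3 and 4

For [][]p:
a: successors {b}; []p there: b:T. ✓
b: successors {c, f}; []p there: c:T, f:F. ✗
c: successors {d}; []p there: d:F. ✗
d: successors {e}; []p there: e:T. ✓
e: successors {f}; []p there: f:F. ✗
f: successors {g}; []p there: g:F. ✗
g: successors {g, h}; []p there: g:F, h:T. ✗
h: no successors, so [][]p holds vacuously. ✓
— 3 worlds.
For <>[]p:
a: successors {b}; []p there: b:T. ✓
b: successors {c, f}; []p there: c:T, f:F. ✓
c: successors {d}; []p there: d:F. ✗
d: successors {e}; []p there: e:T. ✓
e: successors {f}; []p there: f:F. ✗
f: successors {g}; []p there: g:F. ✗
g: successors {g, h}; []p there: g:F, h:T. ✓
h: no successors, so <>[]p fails. ✗
— 4 worlds.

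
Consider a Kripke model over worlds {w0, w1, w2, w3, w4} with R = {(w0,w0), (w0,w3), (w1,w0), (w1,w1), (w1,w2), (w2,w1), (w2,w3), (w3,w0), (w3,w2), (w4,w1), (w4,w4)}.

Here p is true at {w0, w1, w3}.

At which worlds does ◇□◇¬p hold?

w0: successors {w0, w3}; □◇¬p there: w0:F, w3:F. ✗
w1: successors {w0, w1, w2}; □◇¬p there: w0:F, w1:F, w2:T. ✓
w2: successors {w1, w3}; □◇¬p there: w1:F, w3:F. ✗
w3: successors {w0, w2}; □◇¬p there: w0:F, w2:T. ✓
w4: successors {w1, w4}; □◇¬p there: w1:F, w4:T. ✓

{w1, w3, w4}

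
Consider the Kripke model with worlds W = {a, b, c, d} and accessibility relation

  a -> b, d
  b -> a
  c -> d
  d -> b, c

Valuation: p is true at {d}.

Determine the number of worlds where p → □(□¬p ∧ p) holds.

3

a: p is F, □(□¬p ∧ p) is F. ✓
b: p is F, □(□¬p ∧ p) is F. ✓
c: p is F, □(□¬p ∧ p) is T. ✓
d: p is T, □(□¬p ∧ p) is F. ✗
Satisfying worlds: {a, b, c}.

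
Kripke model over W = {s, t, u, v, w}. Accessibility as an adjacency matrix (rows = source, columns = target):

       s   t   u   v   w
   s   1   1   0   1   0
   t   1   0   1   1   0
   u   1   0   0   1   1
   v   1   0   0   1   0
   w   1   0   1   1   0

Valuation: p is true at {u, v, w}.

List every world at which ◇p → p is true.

s: ◇p is T, p is F. ✗
t: ◇p is T, p is F. ✗
u: ◇p is T, p is T. ✓
v: ◇p is T, p is T. ✓
w: ◇p is T, p is T. ✓

{u, v, w}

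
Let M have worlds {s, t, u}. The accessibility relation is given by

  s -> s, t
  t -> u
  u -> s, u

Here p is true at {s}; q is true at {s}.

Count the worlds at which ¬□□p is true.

s: □□p is F. ✓
t: □□p is F. ✓
u: □□p is F. ✓
Satisfying worlds: {s, t, u}.

3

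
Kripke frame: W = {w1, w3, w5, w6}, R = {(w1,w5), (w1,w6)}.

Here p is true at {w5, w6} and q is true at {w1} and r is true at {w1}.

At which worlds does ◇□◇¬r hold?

w1: successors {w5, w6}; □◇¬r there: w5:T, w6:T. ✓
w3: no successors, so ◇□◇¬r fails. ✗
w5: no successors, so ◇□◇¬r fails. ✗
w6: no successors, so ◇□◇¬r fails. ✗

{w1}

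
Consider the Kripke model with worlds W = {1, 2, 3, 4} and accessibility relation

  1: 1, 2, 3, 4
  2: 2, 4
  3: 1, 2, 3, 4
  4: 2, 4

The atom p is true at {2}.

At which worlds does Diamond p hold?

1: successors {1, 2, 3, 4}; p there: 1:F, 2:T, 3:F, 4:F. ✓
2: successors {2, 4}; p there: 2:T, 4:F. ✓
3: successors {1, 2, 3, 4}; p there: 1:F, 2:T, 3:F, 4:F. ✓
4: successors {2, 4}; p there: 2:T, 4:F. ✓

{1, 2, 3, 4}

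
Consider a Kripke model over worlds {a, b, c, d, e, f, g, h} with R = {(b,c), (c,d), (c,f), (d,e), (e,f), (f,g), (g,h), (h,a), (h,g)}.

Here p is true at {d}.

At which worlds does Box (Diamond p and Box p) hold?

{a}

a: no successors, so Box (Diamond p and Box p) holds vacuously. ✓
b: successors {c}; Diamond p and Box p there: c:F. ✗
c: successors {d, f}; Diamond p and Box p there: d:F, f:F. ✗
d: successors {e}; Diamond p and Box p there: e:F. ✗
e: successors {f}; Diamond p and Box p there: f:F. ✗
f: successors {g}; Diamond p and Box p there: g:F. ✗
g: successors {h}; Diamond p and Box p there: h:F. ✗
h: successors {a, g}; Diamond p and Box p there: a:F, g:F. ✗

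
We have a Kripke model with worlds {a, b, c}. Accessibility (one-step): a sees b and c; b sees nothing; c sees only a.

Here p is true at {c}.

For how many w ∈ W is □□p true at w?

a: successors {b, c}; □p there: b:T, c:F. ✗
b: no successors, so □□p holds vacuously. ✓
c: successors {a}; □p there: a:F. ✗
Satisfying worlds: {b}.

1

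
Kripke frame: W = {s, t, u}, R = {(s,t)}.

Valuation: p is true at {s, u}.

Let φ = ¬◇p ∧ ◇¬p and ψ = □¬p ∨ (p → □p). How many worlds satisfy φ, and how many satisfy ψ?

1 and 3

For ¬◇p ∧ ◇¬p:
s: ¬◇p is T, ◇¬p is T. ✓
t: ¬◇p is T, ◇¬p is F. ✗
u: ¬◇p is T, ◇¬p is F. ✗
— 1 world.
For □¬p ∨ (p → □p):
s: □¬p is T, p → □p is F. ✓
t: □¬p is T, p → □p is T. ✓
u: □¬p is T, p → □p is T. ✓
— 3 worlds.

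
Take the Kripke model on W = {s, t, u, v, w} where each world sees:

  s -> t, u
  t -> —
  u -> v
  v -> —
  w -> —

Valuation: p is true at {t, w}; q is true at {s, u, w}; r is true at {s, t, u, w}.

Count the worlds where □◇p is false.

2

s: successors {t, u}; ◇p there: t:F, u:F. ✗
t: no successors, so □◇p holds vacuously. ✓
u: successors {v}; ◇p there: v:F. ✗
v: no successors, so □◇p holds vacuously. ✓
w: no successors, so □◇p holds vacuously. ✓
Satisfying worlds: {t, v, w}.
So □◇p fails at the other 2 worlds.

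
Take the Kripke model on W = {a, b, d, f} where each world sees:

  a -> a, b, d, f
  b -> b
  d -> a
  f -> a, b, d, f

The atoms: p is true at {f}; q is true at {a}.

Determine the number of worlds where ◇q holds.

a: successors {a, b, d, f}; q there: a:T, b:F, d:F, f:F. ✓
b: successors {b}; q there: b:F. ✗
d: successors {a}; q there: a:T. ✓
f: successors {a, b, d, f}; q there: a:T, b:F, d:F, f:F. ✓
Satisfying worlds: {a, d, f}.

3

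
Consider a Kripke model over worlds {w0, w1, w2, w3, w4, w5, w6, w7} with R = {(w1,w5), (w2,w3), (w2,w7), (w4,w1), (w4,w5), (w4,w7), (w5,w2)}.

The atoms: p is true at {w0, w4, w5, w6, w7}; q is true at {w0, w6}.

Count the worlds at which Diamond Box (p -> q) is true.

3

w0: no successors, so Diamond Box (p -> q) fails. ✗
w1: successors {w5}; Box (p -> q) there: w5:T. ✓
w2: successors {w3, w7}; Box (p -> q) there: w3:T, w7:T. ✓
w3: no successors, so Diamond Box (p -> q) fails. ✗
w4: successors {w1, w5, w7}; Box (p -> q) there: w1:F, w5:T, w7:T. ✓
w5: successors {w2}; Box (p -> q) there: w2:F. ✗
w6: no successors, so Diamond Box (p -> q) fails. ✗
w7: no successors, so Diamond Box (p -> q) fails. ✗
Satisfying worlds: {w1, w2, w4}.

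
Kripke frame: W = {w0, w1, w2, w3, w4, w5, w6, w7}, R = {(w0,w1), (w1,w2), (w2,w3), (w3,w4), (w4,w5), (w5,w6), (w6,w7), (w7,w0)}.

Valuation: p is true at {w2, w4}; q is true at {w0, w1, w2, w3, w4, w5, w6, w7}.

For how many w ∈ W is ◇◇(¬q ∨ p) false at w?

w0: successors {w1}; ◇(¬q ∨ p) there: w1:T. ✓
w1: successors {w2}; ◇(¬q ∨ p) there: w2:F. ✗
w2: successors {w3}; ◇(¬q ∨ p) there: w3:T. ✓
w3: successors {w4}; ◇(¬q ∨ p) there: w4:F. ✗
w4: successors {w5}; ◇(¬q ∨ p) there: w5:F. ✗
w5: successors {w6}; ◇(¬q ∨ p) there: w6:F. ✗
w6: successors {w7}; ◇(¬q ∨ p) there: w7:F. ✗
w7: successors {w0}; ◇(¬q ∨ p) there: w0:F. ✗
Satisfying worlds: {w0, w2}.
So ◇◇(¬q ∨ p) fails at the other 6 worlds.

6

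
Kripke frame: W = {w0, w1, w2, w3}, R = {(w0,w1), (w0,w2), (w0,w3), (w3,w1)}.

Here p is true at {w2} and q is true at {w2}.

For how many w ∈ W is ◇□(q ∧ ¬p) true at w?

w0: successors {w1, w2, w3}; □(q ∧ ¬p) there: w1:T, w2:T, w3:F. ✓
w1: no successors, so ◇□(q ∧ ¬p) fails. ✗
w2: no successors, so ◇□(q ∧ ¬p) fails. ✗
w3: successors {w1}; □(q ∧ ¬p) there: w1:T. ✓
Satisfying worlds: {w0, w3}.

2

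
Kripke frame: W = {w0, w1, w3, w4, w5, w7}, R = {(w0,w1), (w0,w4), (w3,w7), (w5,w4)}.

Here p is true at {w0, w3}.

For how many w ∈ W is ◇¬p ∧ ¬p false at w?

w0: ◇¬p is T, ¬p is F. ✗
w1: ◇¬p is F, ¬p is T. ✗
w3: ◇¬p is T, ¬p is F. ✗
w4: ◇¬p is F, ¬p is T. ✗
w5: ◇¬p is T, ¬p is T. ✓
w7: ◇¬p is F, ¬p is T. ✗
Satisfying worlds: {w5}.
So ◇¬p ∧ ¬p fails at the other 5 worlds.

5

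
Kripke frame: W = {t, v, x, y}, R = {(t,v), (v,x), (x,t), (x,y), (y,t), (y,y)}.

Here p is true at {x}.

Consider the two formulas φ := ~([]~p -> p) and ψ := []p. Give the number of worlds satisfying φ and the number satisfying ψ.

For ~([]~p -> p):
t: []~p -> p is F. ✓
v: []~p -> p is T. ✗
x: []~p -> p is T. ✗
y: []~p -> p is F. ✓
— 2 worlds.
For []p:
t: successors {v}; p there: v:F. ✗
v: successors {x}; p there: x:T. ✓
x: successors {t, y}; p there: t:F, y:F. ✗
y: successors {t, y}; p there: t:F, y:F. ✗
— 1 world.

2 and 1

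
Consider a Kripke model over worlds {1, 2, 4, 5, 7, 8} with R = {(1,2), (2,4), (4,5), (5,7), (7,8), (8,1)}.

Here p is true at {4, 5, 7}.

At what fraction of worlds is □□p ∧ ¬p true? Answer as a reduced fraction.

1: □□p is T, ¬p is T. ✓
2: □□p is T, ¬p is T. ✓
4: □□p is T, ¬p is F. ✗
5: □□p is F, ¬p is F. ✗
7: □□p is F, ¬p is F. ✗
8: □□p is F, ¬p is T. ✗
That's 2 of 6 worlds, so 2/6 = 1/3.

1/3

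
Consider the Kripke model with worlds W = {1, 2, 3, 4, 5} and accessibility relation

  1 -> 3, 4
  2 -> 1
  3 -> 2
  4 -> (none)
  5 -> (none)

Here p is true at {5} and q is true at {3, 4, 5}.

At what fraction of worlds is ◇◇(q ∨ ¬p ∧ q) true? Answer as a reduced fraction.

1: successors {3, 4}; ◇(q ∨ ¬p ∧ q) there: 3:F, 4:F. ✗
2: successors {1}; ◇(q ∨ ¬p ∧ q) there: 1:T. ✓
3: successors {2}; ◇(q ∨ ¬p ∧ q) there: 2:F. ✗
4: no successors, so ◇◇(q ∨ ¬p ∧ q) fails. ✗
5: no successors, so ◇◇(q ∨ ¬p ∧ q) fails. ✗
That's 1 of 5 worlds, so 1/5.

1/5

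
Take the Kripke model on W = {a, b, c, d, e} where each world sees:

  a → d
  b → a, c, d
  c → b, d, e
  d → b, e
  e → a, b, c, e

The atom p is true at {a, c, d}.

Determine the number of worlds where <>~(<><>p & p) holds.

4

a: successors {d}; ~(<><>p & p) there: d:F. ✗
b: successors {a, c, d}; ~(<><>p & p) there: a:T, c:F, d:F. ✓
c: successors {b, d, e}; ~(<><>p & p) there: b:T, d:F, e:T. ✓
d: successors {b, e}; ~(<><>p & p) there: b:T, e:T. ✓
e: successors {a, b, c, e}; ~(<><>p & p) there: a:T, b:T, c:F, e:T. ✓
Satisfying worlds: {b, c, d, e}.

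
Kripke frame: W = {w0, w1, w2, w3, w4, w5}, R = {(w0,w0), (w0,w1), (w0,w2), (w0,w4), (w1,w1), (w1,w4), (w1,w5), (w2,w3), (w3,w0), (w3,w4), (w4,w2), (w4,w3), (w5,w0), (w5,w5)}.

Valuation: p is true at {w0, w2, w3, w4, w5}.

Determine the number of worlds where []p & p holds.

4

w0: []p is F, p is T. ✗
w1: []p is F, p is F. ✗
w2: []p is T, p is T. ✓
w3: []p is T, p is T. ✓
w4: []p is T, p is T. ✓
w5: []p is T, p is T. ✓
Satisfying worlds: {w2, w3, w4, w5}.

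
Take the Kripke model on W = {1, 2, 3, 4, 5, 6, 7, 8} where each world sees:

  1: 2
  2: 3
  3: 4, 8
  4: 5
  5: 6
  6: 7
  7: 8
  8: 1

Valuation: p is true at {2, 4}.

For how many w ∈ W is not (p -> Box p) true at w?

2

1: p -> Box p is T. ✗
2: p -> Box p is F. ✓
3: p -> Box p is T. ✗
4: p -> Box p is F. ✓
5: p -> Box p is T. ✗
6: p -> Box p is T. ✗
7: p -> Box p is T. ✗
8: p -> Box p is T. ✗
Satisfying worlds: {2, 4}.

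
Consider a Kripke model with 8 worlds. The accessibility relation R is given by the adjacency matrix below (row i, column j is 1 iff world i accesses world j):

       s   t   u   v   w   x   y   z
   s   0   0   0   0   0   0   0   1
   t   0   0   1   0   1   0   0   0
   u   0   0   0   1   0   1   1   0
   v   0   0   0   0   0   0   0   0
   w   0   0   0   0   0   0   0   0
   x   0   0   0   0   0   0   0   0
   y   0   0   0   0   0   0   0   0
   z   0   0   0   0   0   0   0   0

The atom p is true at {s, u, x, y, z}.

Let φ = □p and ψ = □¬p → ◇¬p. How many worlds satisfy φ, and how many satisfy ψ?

For □p:
s: successors {z}; p there: z:T. ✓
t: successors {u, w}; p there: u:T, w:F. ✗
u: successors {v, x, y}; p there: v:F, x:T, y:T. ✗
v: no successors, so □p holds vacuously. ✓
w: no successors, so □p holds vacuously. ✓
x: no successors, so □p holds vacuously. ✓
y: no successors, so □p holds vacuously. ✓
z: no successors, so □p holds vacuously. ✓
— 6 worlds.
For □¬p → ◇¬p:
s: □¬p is F, ◇¬p is F. ✓
t: □¬p is F, ◇¬p is T. ✓
u: □¬p is F, ◇¬p is T. ✓
v: □¬p is T, ◇¬p is F. ✗
w: □¬p is T, ◇¬p is F. ✗
x: □¬p is T, ◇¬p is F. ✗
y: □¬p is T, ◇¬p is F. ✗
z: □¬p is T, ◇¬p is F. ✗
— 3 worlds.

6 and 3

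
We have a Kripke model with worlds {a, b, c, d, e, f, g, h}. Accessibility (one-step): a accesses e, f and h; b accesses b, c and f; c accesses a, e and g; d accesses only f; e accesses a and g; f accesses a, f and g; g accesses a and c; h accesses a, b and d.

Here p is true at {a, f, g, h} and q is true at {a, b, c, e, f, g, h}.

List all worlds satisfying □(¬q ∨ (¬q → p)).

{a, b, c, d, e, f, g, h}

a: successors {e, f, h}; ¬q ∨ (¬q → p) there: e:T, f:T, h:T. ✓
b: successors {b, c, f}; ¬q ∨ (¬q → p) there: b:T, c:T, f:T. ✓
c: successors {a, e, g}; ¬q ∨ (¬q → p) there: a:T, e:T, g:T. ✓
d: successors {f}; ¬q ∨ (¬q → p) there: f:T. ✓
e: successors {a, g}; ¬q ∨ (¬q → p) there: a:T, g:T. ✓
f: successors {a, f, g}; ¬q ∨ (¬q → p) there: a:T, f:T, g:T. ✓
g: successors {a, c}; ¬q ∨ (¬q → p) there: a:T, c:T. ✓
h: successors {a, b, d}; ¬q ∨ (¬q → p) there: a:T, b:T, d:T. ✓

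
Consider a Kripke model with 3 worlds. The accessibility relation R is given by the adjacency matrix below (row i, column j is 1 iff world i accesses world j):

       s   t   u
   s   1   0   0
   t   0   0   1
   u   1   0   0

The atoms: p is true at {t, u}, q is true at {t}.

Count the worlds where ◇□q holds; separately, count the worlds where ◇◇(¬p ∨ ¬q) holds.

0 and 3

For ◇□q:
s: successors {s}; □q there: s:F. ✗
t: successors {u}; □q there: u:F. ✗
u: successors {s}; □q there: s:F. ✗
— 0 worlds.
For ◇◇(¬p ∨ ¬q):
s: successors {s}; ◇(¬p ∨ ¬q) there: s:T. ✓
t: successors {u}; ◇(¬p ∨ ¬q) there: u:T. ✓
u: successors {s}; ◇(¬p ∨ ¬q) there: s:T. ✓
— 3 worlds.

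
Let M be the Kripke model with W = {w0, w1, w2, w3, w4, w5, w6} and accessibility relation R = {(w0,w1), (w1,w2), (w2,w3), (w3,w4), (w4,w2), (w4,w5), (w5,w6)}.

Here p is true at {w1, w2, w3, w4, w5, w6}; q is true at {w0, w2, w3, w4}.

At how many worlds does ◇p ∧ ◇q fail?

w0: ◇p is T, ◇q is F. ✗
w1: ◇p is T, ◇q is T. ✓
w2: ◇p is T, ◇q is T. ✓
w3: ◇p is T, ◇q is T. ✓
w4: ◇p is T, ◇q is T. ✓
w5: ◇p is T, ◇q is F. ✗
w6: ◇p is F, ◇q is F. ✗
Satisfying worlds: {w1, w2, w3, w4}.
So ◇p ∧ ◇q fails at the other 3 worlds.

3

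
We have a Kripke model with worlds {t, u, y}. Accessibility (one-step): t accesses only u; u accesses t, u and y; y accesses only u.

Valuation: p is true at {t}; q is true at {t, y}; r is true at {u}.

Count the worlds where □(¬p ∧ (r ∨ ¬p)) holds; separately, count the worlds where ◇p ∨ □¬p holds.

2 and 3

For □(¬p ∧ (r ∨ ¬p)):
t: successors {u}; ¬p ∧ (r ∨ ¬p) there: u:T. ✓
u: successors {t, u, y}; ¬p ∧ (r ∨ ¬p) there: t:F, u:T, y:T. ✗
y: successors {u}; ¬p ∧ (r ∨ ¬p) there: u:T. ✓
— 2 worlds.
For ◇p ∨ □¬p:
t: ◇p is F, □¬p is T. ✓
u: ◇p is T, □¬p is F. ✓
y: ◇p is F, □¬p is T. ✓
— 3 worlds.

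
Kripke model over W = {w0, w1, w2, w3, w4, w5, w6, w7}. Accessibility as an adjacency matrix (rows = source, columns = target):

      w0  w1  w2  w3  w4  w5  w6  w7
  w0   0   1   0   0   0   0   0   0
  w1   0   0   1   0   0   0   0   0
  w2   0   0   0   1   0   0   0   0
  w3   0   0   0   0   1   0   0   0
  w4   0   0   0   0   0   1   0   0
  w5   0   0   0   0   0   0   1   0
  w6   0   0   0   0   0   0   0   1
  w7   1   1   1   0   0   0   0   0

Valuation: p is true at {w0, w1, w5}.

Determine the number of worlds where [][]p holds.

w0: successors {w1}; []p there: w1:F. ✗
w1: successors {w2}; []p there: w2:F. ✗
w2: successors {w3}; []p there: w3:F. ✗
w3: successors {w4}; []p there: w4:T. ✓
w4: successors {w5}; []p there: w5:F. ✗
w5: successors {w6}; []p there: w6:F. ✗
w6: successors {w7}; []p there: w7:F. ✗
w7: successors {w0, w1, w2}; []p there: w0:T, w1:F, w2:F. ✗
Satisfying worlds: {w3}.

1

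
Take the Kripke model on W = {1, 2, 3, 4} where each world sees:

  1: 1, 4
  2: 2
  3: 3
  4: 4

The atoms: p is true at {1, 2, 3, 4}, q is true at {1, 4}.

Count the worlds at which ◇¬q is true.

1: successors {1, 4}; ¬q there: 1:F, 4:F. ✗
2: successors {2}; ¬q there: 2:T. ✓
3: successors {3}; ¬q there: 3:T. ✓
4: successors {4}; ¬q there: 4:F. ✗
Satisfying worlds: {2, 3}.

2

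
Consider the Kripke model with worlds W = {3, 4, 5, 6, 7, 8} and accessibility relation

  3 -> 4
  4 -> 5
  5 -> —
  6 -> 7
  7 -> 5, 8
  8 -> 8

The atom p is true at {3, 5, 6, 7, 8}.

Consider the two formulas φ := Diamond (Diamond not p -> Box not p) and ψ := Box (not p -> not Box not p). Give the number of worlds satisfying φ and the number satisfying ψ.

5 and 6

For Diamond (Diamond not p -> Box not p):
3: successors {4}; Diamond not p -> Box not p there: 4:T. ✓
4: successors {5}; Diamond not p -> Box not p there: 5:T. ✓
5: no successors, so Diamond (Diamond not p -> Box not p) fails. ✗
6: successors {7}; Diamond not p -> Box not p there: 7:T. ✓
7: successors {5, 8}; Diamond not p -> Box not p there: 5:T, 8:T. ✓
8: successors {8}; Diamond not p -> Box not p there: 8:T. ✓
— 5 worlds.
For Box (not p -> not Box not p):
3: successors {4}; not p -> not Box not p there: 4:T. ✓
4: successors {5}; not p -> not Box not p there: 5:T. ✓
5: no successors, so Box (not p -> not Box not p) holds vacuously. ✓
6: successors {7}; not p -> not Box not p there: 7:T. ✓
7: successors {5, 8}; not p -> not Box not p there: 5:T, 8:T. ✓
8: successors {8}; not p -> not Box not p there: 8:T. ✓
— 6 worlds.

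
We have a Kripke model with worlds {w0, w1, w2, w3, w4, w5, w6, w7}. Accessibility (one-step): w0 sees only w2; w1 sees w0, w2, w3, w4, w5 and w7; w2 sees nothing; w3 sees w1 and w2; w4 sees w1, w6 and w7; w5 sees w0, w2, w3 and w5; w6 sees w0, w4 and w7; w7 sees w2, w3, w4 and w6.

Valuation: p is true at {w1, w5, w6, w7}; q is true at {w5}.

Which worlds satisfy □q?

{w2}

w0: successors {w2}; q there: w2:F. ✗
w1: successors {w0, w2, w3, w4, w5, w7}; q there: w0:F, w2:F, w3:F, w4:F, w5:T, w7:F. ✗
w2: no successors, so □q holds vacuously. ✓
w3: successors {w1, w2}; q there: w1:F, w2:F. ✗
w4: successors {w1, w6, w7}; q there: w1:F, w6:F, w7:F. ✗
w5: successors {w0, w2, w3, w5}; q there: w0:F, w2:F, w3:F, w5:T. ✗
w6: successors {w0, w4, w7}; q there: w0:F, w4:F, w7:F. ✗
w7: successors {w2, w3, w4, w6}; q there: w2:F, w3:F, w4:F, w6:F. ✗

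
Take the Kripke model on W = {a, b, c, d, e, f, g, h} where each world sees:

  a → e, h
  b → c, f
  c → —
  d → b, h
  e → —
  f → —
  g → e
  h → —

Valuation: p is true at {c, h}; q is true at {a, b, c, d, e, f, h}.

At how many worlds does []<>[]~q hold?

4

a: successors {e, h}; <>[]~q there: e:F, h:F. ✗
b: successors {c, f}; <>[]~q there: c:F, f:F. ✗
c: no successors, so []<>[]~q holds vacuously. ✓
d: successors {b, h}; <>[]~q there: b:T, h:F. ✗
e: no successors, so []<>[]~q holds vacuously. ✓
f: no successors, so []<>[]~q holds vacuously. ✓
g: successors {e}; <>[]~q there: e:F. ✗
h: no successors, so []<>[]~q holds vacuously. ✓
Satisfying worlds: {c, e, f, h}.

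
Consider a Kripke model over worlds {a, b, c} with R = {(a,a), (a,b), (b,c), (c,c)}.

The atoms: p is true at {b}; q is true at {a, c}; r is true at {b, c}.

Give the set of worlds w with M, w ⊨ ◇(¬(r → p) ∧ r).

a: successors {a, b}; ¬(r → p) ∧ r there: a:F, b:F. ✗
b: successors {c}; ¬(r → p) ∧ r there: c:T. ✓
c: successors {c}; ¬(r → p) ∧ r there: c:T. ✓

{b, c}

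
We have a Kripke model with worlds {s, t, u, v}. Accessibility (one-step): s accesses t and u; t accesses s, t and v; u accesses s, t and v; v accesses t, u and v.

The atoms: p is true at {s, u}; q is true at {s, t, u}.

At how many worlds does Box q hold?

1

s: successors {t, u}; q there: t:T, u:T. ✓
t: successors {s, t, v}; q there: s:T, t:T, v:F. ✗
u: successors {s, t, v}; q there: s:T, t:T, v:F. ✗
v: successors {t, u, v}; q there: t:T, u:T, v:F. ✗
Satisfying worlds: {s}.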